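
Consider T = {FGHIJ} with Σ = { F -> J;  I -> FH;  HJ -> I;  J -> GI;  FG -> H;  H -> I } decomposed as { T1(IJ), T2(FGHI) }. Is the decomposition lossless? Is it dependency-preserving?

Lossless test: (I)⁺ = {FGHIJ}, which contains all of one fragment — lossless.
Dependency preservation: F → J; HJ → I; J → GI are not contained in any single fragment, but the restricted closure of each left-hand side across the fragments still reaches the right-hand side; the remaining FDs each lie inside some fragment. All dependencies are preserved.

lossless and dependency-preserving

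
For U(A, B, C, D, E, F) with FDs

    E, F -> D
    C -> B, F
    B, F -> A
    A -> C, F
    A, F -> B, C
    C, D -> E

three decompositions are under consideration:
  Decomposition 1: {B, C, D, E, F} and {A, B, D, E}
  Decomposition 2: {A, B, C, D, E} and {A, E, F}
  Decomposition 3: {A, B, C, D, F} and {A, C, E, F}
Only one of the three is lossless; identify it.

Decomposition 2

Decomposition 1: common = {B, D, E}, closure = {B, D, E} → lossy.
Decomposition 2: common = {A, E}, closure = {A, B, C, D, E, F} → lossless.
Decomposition 3: common = {A, C, F}, closure = {A, B, C, F} → lossy.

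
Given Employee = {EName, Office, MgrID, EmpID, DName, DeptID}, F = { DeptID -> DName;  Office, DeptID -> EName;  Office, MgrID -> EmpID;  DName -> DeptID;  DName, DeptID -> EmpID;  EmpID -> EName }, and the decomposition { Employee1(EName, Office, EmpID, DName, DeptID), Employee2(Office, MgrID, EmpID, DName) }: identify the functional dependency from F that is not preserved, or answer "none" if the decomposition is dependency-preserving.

DeptID → DName lies within Employee1.
Office, DeptID → EName lies within Employee1.
Office, MgrID → EmpID lies within Employee2.
DName → DeptID lies within Employee1.
DName, DeptID → EmpID lies within Employee1.
EmpID → EName lies within Employee1.
Every dependency is enforceable on the fragments, so the decomposition is dependency-preserving.

none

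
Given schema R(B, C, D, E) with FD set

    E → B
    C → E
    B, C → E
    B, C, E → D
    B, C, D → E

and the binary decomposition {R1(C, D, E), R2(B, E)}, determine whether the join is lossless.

Yes

Common attributes: R1 ∩ R2 = {E}.
Closure of {E}: E → B applies, adding B. So (E)⁺ = {B, E}.
This closure contains every attribute of R2, so R1 ∩ R2 → R2. The join is lossless.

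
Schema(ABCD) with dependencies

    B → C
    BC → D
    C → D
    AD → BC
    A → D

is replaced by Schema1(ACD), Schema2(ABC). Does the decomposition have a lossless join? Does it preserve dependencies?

Lossless test: (AC)⁺ = {ABCD}, which contains all of one fragment — lossless.
Dependency preservation: BC → D; AD → BC are not contained in any single fragment, but the restricted closure of each left-hand side across the fragments still reaches the right-hand side; the remaining FDs each lie inside some fragment. All dependencies are preserved.

lossless and dependency-preserving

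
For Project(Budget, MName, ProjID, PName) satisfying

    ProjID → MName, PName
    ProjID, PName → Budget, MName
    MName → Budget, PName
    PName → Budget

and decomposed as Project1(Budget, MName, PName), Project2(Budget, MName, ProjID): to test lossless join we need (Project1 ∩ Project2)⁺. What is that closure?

Project1 ∩ Project2 = {Budget, MName}.
MName → Budget, PName applies, adding PName
Closure: {Budget, MName, PName}.

Budget, MName, PName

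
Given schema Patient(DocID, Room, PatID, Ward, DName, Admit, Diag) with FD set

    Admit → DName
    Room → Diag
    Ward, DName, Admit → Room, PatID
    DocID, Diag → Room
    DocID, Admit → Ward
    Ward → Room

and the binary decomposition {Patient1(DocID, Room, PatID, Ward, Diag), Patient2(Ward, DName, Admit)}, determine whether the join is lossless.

Common attributes: Patient1 ∩ Patient2 = {Ward}.
Closure of {Ward}: Ward → Room applies, adding Room; Room → Diag applies, adding Diag. So (Ward)⁺ = {Room, Ward, Diag}.
The closure contains neither all of Patient1 = {DocID, Room, PatID, Ward, Diag} nor all of Patient2 = {Ward, DName, Admit}, so the common attributes are not a superkey of either fragment. The join is lossy.

No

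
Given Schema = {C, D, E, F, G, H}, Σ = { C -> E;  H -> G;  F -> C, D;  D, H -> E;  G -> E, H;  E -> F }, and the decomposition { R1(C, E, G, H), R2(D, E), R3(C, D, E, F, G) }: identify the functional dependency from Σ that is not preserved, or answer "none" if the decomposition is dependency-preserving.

C → E lies within R1.
H → G lies within R1.
F → C, D lies within R3.
D, H → E: restricted closure across fragments reaches E.
G → E, H lies within R1.
E → F lies within R3.
Every dependency is enforceable on the fragments, so the decomposition is dependency-preserving.

none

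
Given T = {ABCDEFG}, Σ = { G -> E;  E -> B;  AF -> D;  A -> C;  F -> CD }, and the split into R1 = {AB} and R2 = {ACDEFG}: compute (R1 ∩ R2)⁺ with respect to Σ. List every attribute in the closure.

R1 ∩ R2 = {A}.
A → C applies, adding C
Closure: {AC}.

AC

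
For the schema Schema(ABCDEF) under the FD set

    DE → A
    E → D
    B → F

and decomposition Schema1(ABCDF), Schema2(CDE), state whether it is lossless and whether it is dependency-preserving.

Lossless test: (CD)⁺ = {CD}, which is a superkey of neither fragment — lossy.
Dependency preservation: the restricted closure of {DE} across the fragments never reaches {A}, so DE → A cannot be enforced without a join — not preserved.

lossy and not dependency-preserving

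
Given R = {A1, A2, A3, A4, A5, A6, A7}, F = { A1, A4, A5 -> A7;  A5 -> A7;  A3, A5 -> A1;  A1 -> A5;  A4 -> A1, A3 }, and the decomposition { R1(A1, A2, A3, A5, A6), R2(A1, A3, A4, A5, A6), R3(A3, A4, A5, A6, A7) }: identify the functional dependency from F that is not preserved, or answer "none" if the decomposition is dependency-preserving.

A1, A4, A5 → A7: restricted closure across fragments reaches A7.
A5 → A7 lies within R3.
A3, A5 → A1 lies within R1.
A1 → A5 lies within R1.
A4 → A1, A3 lies within R2.
Every dependency is enforceable on the fragments, so the decomposition is dependency-preserving.

none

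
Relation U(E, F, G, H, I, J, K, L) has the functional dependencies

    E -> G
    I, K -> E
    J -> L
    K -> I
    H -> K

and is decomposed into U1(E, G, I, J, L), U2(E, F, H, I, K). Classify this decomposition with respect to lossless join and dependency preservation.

lossy but dependency-preserving

Lossless test: (E, I)⁺ = {E, G, I}, which is a superkey of neither fragment — lossy.
Dependency preservation: every FD's attributes lie within a single fragment, so each can be enforced locally — preserved.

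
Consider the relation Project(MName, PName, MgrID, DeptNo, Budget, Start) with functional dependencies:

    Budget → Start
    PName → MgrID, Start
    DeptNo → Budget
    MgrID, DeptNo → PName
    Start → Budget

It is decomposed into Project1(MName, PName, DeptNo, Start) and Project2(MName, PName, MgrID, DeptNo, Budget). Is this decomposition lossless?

Common attributes: Project1 ∩ Project2 = {MName, PName, DeptNo}.
Closure of {MName, PName, DeptNo}: PName → MgrID, Start applies, adding MgrID, Start; DeptNo → Budget applies, adding Budget. So (MName, PName, DeptNo)⁺ = {MName, PName, MgrID, DeptNo, Budget, Start}.
This closure contains every attribute of Project1, so Project1 ∩ Project2 → Project1. The join is lossless.

Yes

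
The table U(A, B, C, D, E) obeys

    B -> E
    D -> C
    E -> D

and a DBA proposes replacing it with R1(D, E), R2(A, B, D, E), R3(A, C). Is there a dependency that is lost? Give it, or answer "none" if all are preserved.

D -> C

Check D → C: no single fragment contains all of {C, D}, and the restricted closure of {D} across the fragments never reaches {C}.
B → E is preserved.
E → D is preserved.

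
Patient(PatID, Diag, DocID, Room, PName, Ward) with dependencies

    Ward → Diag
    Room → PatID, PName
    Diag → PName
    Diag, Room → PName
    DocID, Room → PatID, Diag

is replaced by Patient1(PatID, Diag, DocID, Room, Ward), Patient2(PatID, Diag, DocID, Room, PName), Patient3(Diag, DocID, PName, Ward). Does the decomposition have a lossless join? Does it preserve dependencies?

Lossless test (chase): Rows 1 and 2 agree on Room; apply Room→PatID, PName and equate their PatID, PName entries. Row 1 is now all distinguished symbols — the join is lossless.
Dependency preservation: every FD's attributes lie within a single fragment, so each can be enforced locally — preserved.

lossless and dependency-preserving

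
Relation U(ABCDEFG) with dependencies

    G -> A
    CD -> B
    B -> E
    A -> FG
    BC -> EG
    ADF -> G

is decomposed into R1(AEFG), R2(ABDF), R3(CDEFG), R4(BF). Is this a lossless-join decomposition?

No

Chase test. Columns are ABCDEFG; row i has aⱼ where attribute j ∈ Ri, else bᵢⱼ.
Initial tableau (one row per fragment):
  row 1: a1 b12 b13 b14 a5 a6 a7
  row 2: a1 a2 b23 a4 b25 a6 b27
  row 3: b31 b32 a3 a4 a5 a6 a7
  row 4: b41 a2 b43 b44 b45 a6 b47
Rows 1 and 3 agree on G; apply G→A and equate their A entries.
Rows 2 and 4 agree on B; apply B→E and equate their E entries.
Rows 1 and 2 agree on A; apply A→FG and equate their FG entries.
No row becomes fully distinguished — the join is lossy.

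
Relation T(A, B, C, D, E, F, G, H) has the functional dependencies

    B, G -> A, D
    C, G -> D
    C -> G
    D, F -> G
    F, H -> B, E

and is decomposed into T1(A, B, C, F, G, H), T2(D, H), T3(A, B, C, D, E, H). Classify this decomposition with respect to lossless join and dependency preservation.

lossy and not dependency-preserving

Lossless test (chase): Rows 1 and 3 agree on C; apply C→G and equate their G entries. Rows 1 and 3 agree on B, G; apply B, G→A, D and equate their A, D entries. No row becomes fully distinguished — the join is lossy.
Dependency preservation: the restricted closure of {B, G} across the fragments never reaches {A, D}, so B, G → A, D cannot be enforced without a join — not preserved.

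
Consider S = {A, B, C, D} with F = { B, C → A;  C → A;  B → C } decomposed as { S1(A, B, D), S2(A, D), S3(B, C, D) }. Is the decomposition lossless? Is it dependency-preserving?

Lossless test (chase): Rows 1 and 3 agree on B; apply B→C and equate their C entries. Rows 1 and 3 agree on B, C; apply B, C→A and equate their A entries. Row 1 is now all distinguished symbols — the join is lossless.
Dependency preservation: the restricted closure of {C} across the fragments never reaches {A}, so C → A cannot be enforced without a join — not preserved.

lossless but not dependency-preserving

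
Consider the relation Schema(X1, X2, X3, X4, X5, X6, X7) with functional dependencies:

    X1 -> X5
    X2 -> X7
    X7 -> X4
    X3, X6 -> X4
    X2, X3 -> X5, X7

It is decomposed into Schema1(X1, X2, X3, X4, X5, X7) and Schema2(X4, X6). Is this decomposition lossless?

No

Common attributes: Schema1 ∩ Schema2 = {X4}.
No dependency enlarges {X4}, so (X4)⁺ = {X4}.
The closure contains neither all of Schema1 = {X1, X2, X3, X4, X5, X7} nor all of Schema2 = {X4, X6}, so the common attributes are not a superkey of either fragment. The join is lossy.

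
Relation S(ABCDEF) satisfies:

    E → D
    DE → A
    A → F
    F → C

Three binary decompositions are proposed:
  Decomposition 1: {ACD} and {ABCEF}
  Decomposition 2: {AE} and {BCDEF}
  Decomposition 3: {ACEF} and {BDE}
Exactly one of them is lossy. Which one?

Decomposition 1

Decomposition 1: common = {AC}, closure = {ACF} → lossy.
Decomposition 2: common = {E}, closure = {ACDEF} → lossless.
Decomposition 3: common = {E}, closure = {ACDEF} → lossless.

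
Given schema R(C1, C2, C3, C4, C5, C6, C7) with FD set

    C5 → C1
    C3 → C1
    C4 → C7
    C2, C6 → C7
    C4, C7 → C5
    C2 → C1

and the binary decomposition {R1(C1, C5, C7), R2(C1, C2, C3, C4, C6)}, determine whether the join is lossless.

Common attributes: R1 ∩ R2 = {C1}.
No dependency enlarges {C1}, so (C1)⁺ = {C1}.
The closure contains neither all of R1 = {C1, C5, C7} nor all of R2 = {C1, C2, C3, C4, C6}, so the common attributes are not a superkey of either fragment. The join is lossy.

No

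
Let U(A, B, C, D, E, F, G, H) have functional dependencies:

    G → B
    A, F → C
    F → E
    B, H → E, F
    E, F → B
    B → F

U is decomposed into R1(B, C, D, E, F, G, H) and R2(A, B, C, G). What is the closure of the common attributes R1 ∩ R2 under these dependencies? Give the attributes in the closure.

B, C, E, F, G

R1 ∩ R2 = {B, C, G}.
B → F applies, adding F
F → E applies, adding E
Closure: {B, C, E, F, G}.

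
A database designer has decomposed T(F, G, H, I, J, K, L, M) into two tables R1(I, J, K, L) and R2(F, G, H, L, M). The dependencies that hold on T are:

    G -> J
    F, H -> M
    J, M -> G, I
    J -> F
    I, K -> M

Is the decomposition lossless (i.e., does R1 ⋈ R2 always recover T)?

No

Common attributes: R1 ∩ R2 = {L}.
No dependency enlarges {L}, so (L)⁺ = {L}.
The closure contains neither all of R1 = {I, J, K, L} nor all of R2 = {F, G, H, L, M}, so the common attributes are not a superkey of either fragment. The join is lossy.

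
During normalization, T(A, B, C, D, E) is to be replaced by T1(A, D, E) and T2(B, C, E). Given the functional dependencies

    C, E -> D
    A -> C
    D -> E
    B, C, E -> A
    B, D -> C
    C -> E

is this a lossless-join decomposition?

No

Common attributes: T1 ∩ T2 = {E}.
No dependency enlarges {E}, so (E)⁺ = {E}.
The closure contains neither all of T1 = {A, D, E} nor all of T2 = {B, C, E}, so the common attributes are not a superkey of either fragment. The join is lossy.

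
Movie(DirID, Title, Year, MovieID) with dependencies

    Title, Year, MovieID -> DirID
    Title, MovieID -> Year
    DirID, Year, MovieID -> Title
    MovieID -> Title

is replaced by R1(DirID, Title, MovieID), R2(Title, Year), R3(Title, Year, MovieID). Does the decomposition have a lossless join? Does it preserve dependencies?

Lossless test (chase): Rows 1 and 3 agree on Title, MovieID; apply Title, MovieID→Year and equate their Year entries. Rows 1 and 3 agree on Title, Year, MovieID; apply Title, Year, MovieID→DirID and equate their DirID entries. Row 1 is now all distinguished symbols — the join is lossless.
Dependency preservation: Title, Year, MovieID → DirID; DirID, Year, MovieID → Title are not contained in any single fragment, but the restricted closure of each left-hand side across the fragments still reaches the right-hand side; the remaining FDs each lie inside some fragment. All dependencies are preserved.

lossless and dependency-preserving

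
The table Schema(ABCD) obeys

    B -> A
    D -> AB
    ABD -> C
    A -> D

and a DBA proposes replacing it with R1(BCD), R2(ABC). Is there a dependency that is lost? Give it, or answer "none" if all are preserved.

B → A lies within R2.
D → AB: restricted closure across fragments reaches AB.
ABD → C: restricted closure across fragments reaches C.
A → D: restricted closure across fragments reaches D.
Every dependency is enforceable on the fragments, so the decomposition is dependency-preserving.

none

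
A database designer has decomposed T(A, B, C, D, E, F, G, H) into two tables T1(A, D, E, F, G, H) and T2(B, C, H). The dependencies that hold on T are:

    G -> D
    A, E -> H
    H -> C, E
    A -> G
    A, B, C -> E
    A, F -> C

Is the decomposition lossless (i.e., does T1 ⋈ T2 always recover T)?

Common attributes: T1 ∩ T2 = {H}.
Closure of {H}: H → C, E applies, adding C, E. So (H)⁺ = {C, E, H}.
The closure contains neither all of T1 = {A, D, E, F, G, H} nor all of T2 = {B, C, H}, so the common attributes are not a superkey of either fragment. The join is lossy.

No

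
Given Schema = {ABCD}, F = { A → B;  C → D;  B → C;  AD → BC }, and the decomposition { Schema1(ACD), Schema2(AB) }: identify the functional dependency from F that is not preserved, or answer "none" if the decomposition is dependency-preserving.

Check B → C: no single fragment contains all of {BC}, and the restricted closure of {B} across the fragments never reaches {C}.
A → B is preserved.
C → D is preserved.
AD → BC is preserved.

B → C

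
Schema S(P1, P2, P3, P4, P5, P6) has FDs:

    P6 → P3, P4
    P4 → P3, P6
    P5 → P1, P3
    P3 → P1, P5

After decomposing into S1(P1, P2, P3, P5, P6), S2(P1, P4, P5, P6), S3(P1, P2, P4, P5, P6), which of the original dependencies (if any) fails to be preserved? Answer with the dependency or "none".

P6 → P3, P4: restricted closure across fragments reaches P3, P4.
P4 → P3, P6: restricted closure across fragments reaches P3, P6.
P5 → P1, P3 lies within S1.
P3 → P1, P5 lies within S1.
Every dependency is enforceable on the fragments, so the decomposition is dependency-preserving.

none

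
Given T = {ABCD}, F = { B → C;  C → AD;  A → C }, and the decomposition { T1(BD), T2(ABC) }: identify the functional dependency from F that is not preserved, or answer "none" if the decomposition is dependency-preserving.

C → AD

Check C → AD: no single fragment contains all of {ACD}, and the restricted closure of {C} across the fragments never reaches {AD}.
B → C is preserved.
A → C is preserved.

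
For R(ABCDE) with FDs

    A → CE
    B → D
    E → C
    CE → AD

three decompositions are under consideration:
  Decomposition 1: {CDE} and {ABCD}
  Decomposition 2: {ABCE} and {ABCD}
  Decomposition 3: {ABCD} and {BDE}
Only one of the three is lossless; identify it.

Decomposition 1: common = {CD}, closure = {CD} → lossy.
Decomposition 2: common = {ABC}, closure = {ABCDE} → lossless.
Decomposition 3: common = {BD}, closure = {BD} → lossy.

Decomposition 2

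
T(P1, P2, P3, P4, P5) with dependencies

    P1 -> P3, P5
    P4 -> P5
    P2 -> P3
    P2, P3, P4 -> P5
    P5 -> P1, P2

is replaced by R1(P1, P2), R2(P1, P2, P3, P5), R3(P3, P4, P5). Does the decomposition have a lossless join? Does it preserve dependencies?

lossless and dependency-preserving

Lossless test (chase): Rows 1 and 2 agree on P1; apply P1→P3, P5 and equate their P3, P5 entries. Rows 1 and 3 agree on P5; apply P5→P1, P2 and equate their P1, P2 entries. Row 3 is now all distinguished symbols — the join is lossless.
Dependency preservation: P2, P3, P4 → P5 is not contained in any single fragment, but the restricted closure of its left-hand side across the fragments still reaches the right-hand side; the remaining FDs each lie inside some fragment. All dependencies are preserved.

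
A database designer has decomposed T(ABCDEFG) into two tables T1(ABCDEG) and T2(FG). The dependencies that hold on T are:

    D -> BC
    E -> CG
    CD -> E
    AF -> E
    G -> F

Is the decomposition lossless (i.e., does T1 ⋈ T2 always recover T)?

Yes

Common attributes: T1 ∩ T2 = {G}.
Closure of {G}: G → F applies, adding F. So (G)⁺ = {FG}.
This closure contains every attribute of T2, so T1 ∩ T2 → T2. The join is lossless.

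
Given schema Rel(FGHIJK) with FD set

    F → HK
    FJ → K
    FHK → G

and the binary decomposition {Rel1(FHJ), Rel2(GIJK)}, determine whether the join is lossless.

No

Common attributes: Rel1 ∩ Rel2 = {J}.
No dependency enlarges {J}, so (J)⁺ = {J}.
The closure contains neither all of Rel1 = {FHJ} nor all of Rel2 = {GIJK}, so the common attributes are not a superkey of either fragment. The join is lossy.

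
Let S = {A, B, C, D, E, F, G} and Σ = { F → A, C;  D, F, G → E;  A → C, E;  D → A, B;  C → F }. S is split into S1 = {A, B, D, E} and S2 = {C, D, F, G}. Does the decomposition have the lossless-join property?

Common attributes: S1 ∩ S2 = {D}.
Closure of {D}: D → A, B applies, adding A, B; A → C, E applies, adding C, E; C → F applies, adding F. So (D)⁺ = {A, B, C, D, E, F}.
This closure contains every attribute of S1, so S1 ∩ S2 → S1. The join is lossless.

Yes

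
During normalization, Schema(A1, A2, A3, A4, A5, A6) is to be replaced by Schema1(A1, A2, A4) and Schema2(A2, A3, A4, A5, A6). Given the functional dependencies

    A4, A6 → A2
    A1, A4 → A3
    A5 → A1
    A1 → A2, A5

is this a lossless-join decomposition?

Common attributes: Schema1 ∩ Schema2 = {A2, A4}.
No dependency enlarges {A2, A4}, so (A2, A4)⁺ = {A2, A4}.
The closure contains neither all of Schema1 = {A1, A2, A4} nor all of Schema2 = {A2, A3, A4, A5, A6}, so the common attributes are not a superkey of either fragment. The join is lossy.

No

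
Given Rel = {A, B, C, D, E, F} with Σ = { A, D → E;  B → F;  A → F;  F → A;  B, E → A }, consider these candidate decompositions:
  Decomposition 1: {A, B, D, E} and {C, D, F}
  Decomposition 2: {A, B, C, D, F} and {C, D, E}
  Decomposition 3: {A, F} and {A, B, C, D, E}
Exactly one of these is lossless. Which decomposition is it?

Decomposition 1: common = {D}, closure = {D} → lossy.
Decomposition 2: common = {C, D}, closure = {C, D} → lossy.
Decomposition 3: common = {A}, closure = {A, F} → lossless.

Decomposition 3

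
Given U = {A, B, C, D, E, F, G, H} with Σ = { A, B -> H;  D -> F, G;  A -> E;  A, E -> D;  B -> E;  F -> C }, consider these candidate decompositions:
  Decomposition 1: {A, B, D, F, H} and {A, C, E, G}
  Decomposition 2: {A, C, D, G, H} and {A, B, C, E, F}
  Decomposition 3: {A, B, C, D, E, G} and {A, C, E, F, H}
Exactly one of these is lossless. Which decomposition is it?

Decomposition 1

Decomposition 1: common = {A}, closure = {A, C, D, E, F, G} → lossless.
Decomposition 2: common = {A, C}, closure = {A, C, D, E, F, G} → lossy.
Decomposition 3: common = {A, C, E}, closure = {A, C, D, E, F, G} → lossy.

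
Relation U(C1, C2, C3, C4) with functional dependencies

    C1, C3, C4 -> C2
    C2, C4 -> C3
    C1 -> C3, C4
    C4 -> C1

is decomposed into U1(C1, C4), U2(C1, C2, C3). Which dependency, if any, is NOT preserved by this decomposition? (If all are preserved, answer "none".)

none

C1, C3, C4 → C2: restricted closure across fragments reaches C2.
C2, C4 → C3: restricted closure across fragments reaches C3.
C1 → C3, C4: restricted closure across fragments reaches C3, C4.
C4 → C1 lies within U1.
Every dependency is enforceable on the fragments, so the decomposition is dependency-preserving.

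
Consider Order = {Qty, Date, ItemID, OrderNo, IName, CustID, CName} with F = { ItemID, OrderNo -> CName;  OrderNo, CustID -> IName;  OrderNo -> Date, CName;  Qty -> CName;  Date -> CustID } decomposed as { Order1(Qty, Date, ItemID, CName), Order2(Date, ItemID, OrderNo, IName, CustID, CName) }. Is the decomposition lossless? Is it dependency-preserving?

Lossless test: (Date, ItemID, CName)⁺ = {Date, ItemID, CustID, CName}, which is a superkey of neither fragment — lossy.
Dependency preservation: every FD's attributes lie within a single fragment, so each can be enforced locally — preserved.

lossy but dependency-preserving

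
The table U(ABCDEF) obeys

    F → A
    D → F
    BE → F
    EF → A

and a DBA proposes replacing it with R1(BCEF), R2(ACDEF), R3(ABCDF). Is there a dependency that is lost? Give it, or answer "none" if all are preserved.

F → A lies within R2.
D → F lies within R2.
BE → F lies within R1.
EF → A lies within R2.
Every dependency is enforceable on the fragments, so the decomposition is dependency-preserving.

none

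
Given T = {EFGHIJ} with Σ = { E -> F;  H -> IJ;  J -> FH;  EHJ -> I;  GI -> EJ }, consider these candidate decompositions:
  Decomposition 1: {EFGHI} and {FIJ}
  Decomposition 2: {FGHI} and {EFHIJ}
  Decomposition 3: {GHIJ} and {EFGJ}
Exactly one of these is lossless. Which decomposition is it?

Decomposition 1: common = {FI}, closure = {FI} → lossy.
Decomposition 2: common = {FHI}, closure = {FHIJ} → lossy.
Decomposition 3: common = {GJ}, closure = {EFGHIJ} → lossless.

Decomposition 3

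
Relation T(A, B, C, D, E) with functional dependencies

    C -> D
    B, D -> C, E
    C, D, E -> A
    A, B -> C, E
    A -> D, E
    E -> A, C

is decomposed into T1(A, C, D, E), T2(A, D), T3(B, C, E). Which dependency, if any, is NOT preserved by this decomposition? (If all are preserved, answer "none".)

Check B, D → C, E: no single fragment contains all of {B, C, D, E}, and the restricted closure of {B, D} across the fragments never reaches {C, E}.
C → D is preserved.
C, D, E → A is preserved.
A, B → C, E is preserved.
A → D, E is preserved.
E → A, C is preserved.

B, D -> C, E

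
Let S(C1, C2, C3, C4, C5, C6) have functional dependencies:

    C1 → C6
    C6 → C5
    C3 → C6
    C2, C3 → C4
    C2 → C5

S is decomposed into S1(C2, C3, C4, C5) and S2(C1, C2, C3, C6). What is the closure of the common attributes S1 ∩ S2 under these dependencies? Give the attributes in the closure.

S1 ∩ S2 = {C2, C3}.
C3 → C6 applies, adding C6
C2, C3 → C4 applies, adding C4
C2 → C5 applies, adding C5
Closure: {C2, C3, C4, C5, C6}.

C2, C3, C4, C5, C6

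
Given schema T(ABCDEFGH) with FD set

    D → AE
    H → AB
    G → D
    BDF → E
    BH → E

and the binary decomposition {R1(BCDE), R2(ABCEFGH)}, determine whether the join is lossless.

Common attributes: R1 ∩ R2 = {BCE}.
No dependency enlarges {BCE}, so (BCE)⁺ = {BCE}.
The closure contains neither all of R1 = {BCDE} nor all of R2 = {ABCEFGH}, so the common attributes are not a superkey of either fragment. The join is lossy.

No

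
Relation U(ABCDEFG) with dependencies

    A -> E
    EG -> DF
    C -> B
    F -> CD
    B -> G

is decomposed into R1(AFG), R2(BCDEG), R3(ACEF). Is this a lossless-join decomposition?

Chase test. Columns are ABCDEFG; row i has aⱼ where attribute j ∈ Ri, else bᵢⱼ.
Initial tableau (one row per fragment):
  row 1: a1 b12 b13 b14 b15 a6 a7
  row 2: b21 a2 a3 a4 a5 b26 a7
  row 3: a1 b32 a3 b34 a5 a6 b37
Rows 1 and 3 agree on A; apply A→E and equate their E entries.
Rows 1 and 2 agree on EG; apply EG→DF and equate their DF entries.
Rows 2 and 3 agree on C; apply C→B and equate their B entries.
Rows 1 and 2 agree on F; apply F→CD and equate their CD entries.
Rows 1 and 3 agree on F; apply F→CD and equate their CD entries.
Rows 2 and 3 agree on B; apply B→G and equate their G entries.
Rows 1 and 2 agree on C; apply C→B and equate their B entries.
Row 1 is now all distinguished symbols — the join is lossless.

Yes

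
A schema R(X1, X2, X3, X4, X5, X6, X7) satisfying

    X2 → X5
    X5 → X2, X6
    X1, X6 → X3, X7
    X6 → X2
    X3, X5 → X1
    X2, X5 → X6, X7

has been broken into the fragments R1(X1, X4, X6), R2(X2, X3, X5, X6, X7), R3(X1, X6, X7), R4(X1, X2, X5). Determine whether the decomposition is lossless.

No

Chase test. Columns are X1, X2, X3, X4, X5, X6, X7; row i has aⱼ where attribute j ∈ Ri, else bᵢⱼ.
Initial tableau (one row per fragment):
  row 1: a1 b12 b13 a4 b15 a6 b17
  row 2: b21 a2 a3 b24 a5 a6 a7
  row 3: a1 b32 b33 b34 b35 a6 a7
  row 4: a1 a2 b43 b44 a5 b46 b47
Rows 2 and 4 agree on X5; apply X5→X2, X6 and equate their X2, X6 entries.
Rows 1 and 3 agree on X1, X6; apply X1, X6→X3, X7 and equate their X3, X7 entries.
Rows 1 and 4 agree on X1, X6; apply X1, X6→X3, X7 and equate their X3, X7 entries.
Rows 1 and 2 agree on X6; apply X6→X2 and equate their X2 entries.
Rows 1 and 3 agree on X6; apply X6→X2 and equate their X2 entries.
Rows 1 and 2 agree on X2; apply X2→X5 and equate their X5 entries.
Rows 1 and 3 agree on X2; apply X2→X5 and equate their X5 entries.
No row becomes fully distinguished — the join is lossy.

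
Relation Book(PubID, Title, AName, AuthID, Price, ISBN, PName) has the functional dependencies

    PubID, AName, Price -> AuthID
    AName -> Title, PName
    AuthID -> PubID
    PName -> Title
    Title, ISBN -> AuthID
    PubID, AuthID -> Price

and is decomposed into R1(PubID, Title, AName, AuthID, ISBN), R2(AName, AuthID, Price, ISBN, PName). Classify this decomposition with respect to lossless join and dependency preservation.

Lossless test: (AName, AuthID, ISBN)⁺ = {PubID, Title, AName, AuthID, Price, ISBN, PName}, which contains all of one fragment — lossless.
Dependency preservation: the restricted closure of {PubID, AName, Price} across the fragments never reaches {AuthID}, so PubID, AName, Price → AuthID cannot be enforced without a join — not preserved.

lossless but not dependency-preserving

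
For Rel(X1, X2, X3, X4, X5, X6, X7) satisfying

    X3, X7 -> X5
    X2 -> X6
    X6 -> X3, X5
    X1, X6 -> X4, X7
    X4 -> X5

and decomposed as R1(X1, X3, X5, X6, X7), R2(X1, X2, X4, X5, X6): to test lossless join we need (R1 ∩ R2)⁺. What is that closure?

X1, X3, X4, X5, X6, X7

R1 ∩ R2 = {X1, X5, X6}.
X6 → X3, X5 applies, adding X3
X1, X6 → X4, X7 applies, adding X4, X7
Closure: {X1, X3, X4, X5, X6, X7}.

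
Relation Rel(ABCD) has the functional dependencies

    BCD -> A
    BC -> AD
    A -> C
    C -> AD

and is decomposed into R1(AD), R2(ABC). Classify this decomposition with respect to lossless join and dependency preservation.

lossless and dependency-preserving

Lossless test: (A)⁺ = {ACD}, which contains all of one fragment — lossless.
Dependency preservation: BCD → A; BC → AD; C → AD are not contained in any single fragment, but the restricted closure of each left-hand side across the fragments still reaches the right-hand side; the remaining FDs each lie inside some fragment. All dependencies are preserved.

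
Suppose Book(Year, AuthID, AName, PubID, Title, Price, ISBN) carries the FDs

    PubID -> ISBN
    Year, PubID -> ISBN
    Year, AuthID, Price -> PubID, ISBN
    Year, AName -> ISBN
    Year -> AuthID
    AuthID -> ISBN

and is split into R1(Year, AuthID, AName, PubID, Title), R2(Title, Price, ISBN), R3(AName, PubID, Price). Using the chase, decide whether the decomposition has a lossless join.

Chase test. Columns are Year, AuthID, AName, PubID, Title, Price, ISBN; row i has aⱼ where attribute j ∈ Ri, else bᵢⱼ.
Initial tableau (one row per fragment):
  row 1: a1 a2 a3 a4 a5 b16 b17
  row 2: b21 b22 b23 b24 a5 a6 a7
  row 3: b31 b32 a3 a4 b35 a6 b37
Rows 1 and 3 agree on PubID; apply PubID→ISBN and equate their ISBN entries.
No row becomes fully distinguished — the join is lossy.

No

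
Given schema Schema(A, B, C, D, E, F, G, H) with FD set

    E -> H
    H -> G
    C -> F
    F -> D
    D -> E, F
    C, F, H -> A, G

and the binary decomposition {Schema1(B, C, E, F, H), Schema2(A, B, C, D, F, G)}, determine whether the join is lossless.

Common attributes: Schema1 ∩ Schema2 = {B, C, F}.
Closure of {B, C, F}: F → D applies, adding D; D → E, F applies, adding E; E → H applies, adding H; H → G applies, adding G; C, F, H → A, G applies, adding A. So (B, C, F)⁺ = {A, B, C, D, E, F, G, H}.
This closure contains every attribute of Schema1, so Schema1 ∩ Schema2 → Schema1. The join is lossless.

Yes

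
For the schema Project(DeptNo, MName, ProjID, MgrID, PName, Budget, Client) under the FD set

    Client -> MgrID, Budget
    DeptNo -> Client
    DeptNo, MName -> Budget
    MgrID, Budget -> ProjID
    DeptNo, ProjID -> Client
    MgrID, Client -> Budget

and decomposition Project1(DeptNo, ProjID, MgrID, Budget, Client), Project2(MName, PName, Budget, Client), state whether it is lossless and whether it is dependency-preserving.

lossy but dependency-preserving

Lossless test: (Budget, Client)⁺ = {ProjID, MgrID, Budget, Client}, which is a superkey of neither fragment — lossy.
Dependency preservation: DeptNo, MName → Budget is not contained in any single fragment, but the restricted closure of its left-hand side across the fragments still reaches the right-hand side; the remaining FDs each lie inside some fragment. All dependencies are preserved.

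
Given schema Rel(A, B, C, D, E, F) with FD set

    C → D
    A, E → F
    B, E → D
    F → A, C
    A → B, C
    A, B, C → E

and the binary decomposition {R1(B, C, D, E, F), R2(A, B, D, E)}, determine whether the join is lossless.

Common attributes: R1 ∩ R2 = {B, D, E}.
No dependency enlarges {B, D, E}, so (B, D, E)⁺ = {B, D, E}.
The closure contains neither all of R1 = {B, C, D, E, F} nor all of R2 = {A, B, D, E}, so the common attributes are not a superkey of either fragment. The join is lossy.

No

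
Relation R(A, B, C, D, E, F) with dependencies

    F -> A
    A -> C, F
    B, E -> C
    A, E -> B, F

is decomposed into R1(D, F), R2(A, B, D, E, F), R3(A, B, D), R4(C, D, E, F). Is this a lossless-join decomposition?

Yes

Chase test. Columns are A, B, C, D, E, F; row i has aⱼ where attribute j ∈ Ri, else bᵢⱼ.
Initial tableau (one row per fragment):
  row 1: b11 b12 b13 a4 b15 a6
  row 2: a1 a2 b23 a4 a5 a6
  row 3: a1 a2 b33 a4 b35 b36
  row 4: b41 b42 a3 a4 a5 a6
Rows 1 and 2 agree on F; apply F→A and equate their A entries.
Rows 1 and 4 agree on F; apply F→A and equate their A entries.
Rows 1 and 2 agree on A; apply A→C, F and equate their C, F entries.
Rows 1 and 3 agree on A; apply A→C, F and equate their C, F entries.
Rows 1 and 4 agree on A; apply A→C, F and equate their C, F entries.
Rows 2 and 4 agree on A, E; apply A, E→B, F and equate their B, F entries.
Row 2 is now all distinguished symbols — the join is lossless.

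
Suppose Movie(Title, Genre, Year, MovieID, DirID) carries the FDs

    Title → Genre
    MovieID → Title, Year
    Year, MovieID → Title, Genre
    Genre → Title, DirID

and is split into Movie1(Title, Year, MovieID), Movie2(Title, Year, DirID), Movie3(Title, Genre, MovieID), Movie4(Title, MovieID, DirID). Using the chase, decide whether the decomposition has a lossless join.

Chase test. Columns are Title, Genre, Year, MovieID, DirID; row i has aⱼ where attribute j ∈ Moviei, else bᵢⱼ.
Initial tableau (one row per fragment):
  row 1: a1 b12 a3 a4 b15
  row 2: a1 b22 a3 b24 a5
  row 3: a1 a2 b33 a4 b35
  row 4: a1 b42 b43 a4 a5
Rows 1 and 2 agree on Title; apply Title→Genre and equate their Genre entries.
Rows 1 and 3 agree on Title; apply Title→Genre and equate their Genre entries.
Rows 1 and 4 agree on Title; apply Title→Genre and equate their Genre entries.
Rows 1 and 3 agree on MovieID; apply MovieID→Title, Year and equate their Title, Year entries.
Rows 1 and 4 agree on MovieID; apply MovieID→Title, Year and equate their Title, Year entries.
Rows 1 and 2 agree on Genre; apply Genre→Title, DirID and equate their Title, DirID entries.
Rows 1 and 3 agree on Genre; apply Genre→Title, DirID and equate their Title, DirID entries.
Row 1 is now all distinguished symbols — the join is lossless.

Yes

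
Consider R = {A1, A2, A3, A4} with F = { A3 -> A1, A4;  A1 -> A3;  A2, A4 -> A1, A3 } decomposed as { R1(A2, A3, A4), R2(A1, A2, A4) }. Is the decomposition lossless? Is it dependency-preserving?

lossless but not dependency-preserving

Lossless test: (A2, A4)⁺ = {A1, A2, A3, A4}, which contains all of one fragment — lossless.
Dependency preservation: the restricted closure of {A3} across the fragments never reaches {A1, A4}, so A3 → A1, A4 cannot be enforced without a join — not preserved.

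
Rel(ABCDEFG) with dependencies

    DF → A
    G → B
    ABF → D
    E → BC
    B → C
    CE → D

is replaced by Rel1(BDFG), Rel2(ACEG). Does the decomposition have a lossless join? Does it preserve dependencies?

Lossless test: (G)⁺ = {BCG}, which is a superkey of neither fragment — lossy.
Dependency preservation: the restricted closure of {DF} across the fragments never reaches {A}, so DF → A cannot be enforced without a join — not preserved.

lossy and not dependency-preserving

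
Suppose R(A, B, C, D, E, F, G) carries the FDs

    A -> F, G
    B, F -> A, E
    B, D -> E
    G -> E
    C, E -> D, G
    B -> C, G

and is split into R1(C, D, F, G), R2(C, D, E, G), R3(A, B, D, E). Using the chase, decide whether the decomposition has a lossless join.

Chase test. Columns are A, B, C, D, E, F, G; row i has aⱼ where attribute j ∈ Ri, else bᵢⱼ.
Initial tableau (one row per fragment):
  row 1: b11 b12 a3 a4 b15 a6 a7
  row 2: b21 b22 a3 a4 a5 b26 a7
  row 3: a1 a2 b33 a4 a5 b36 b37
Rows 1 and 2 agree on G; apply G→E and equate their E entries.
No row becomes fully distinguished — the join is lossy.

No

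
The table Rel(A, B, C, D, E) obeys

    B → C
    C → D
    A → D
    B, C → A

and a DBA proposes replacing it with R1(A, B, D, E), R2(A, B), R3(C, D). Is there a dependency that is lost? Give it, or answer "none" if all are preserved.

Check B → C: no single fragment contains all of {B, C}, and the restricted closure of {B} across the fragments never reaches {C}.
C → D is preserved.
A → D is preserved.
B, C → A is preserved.

B → C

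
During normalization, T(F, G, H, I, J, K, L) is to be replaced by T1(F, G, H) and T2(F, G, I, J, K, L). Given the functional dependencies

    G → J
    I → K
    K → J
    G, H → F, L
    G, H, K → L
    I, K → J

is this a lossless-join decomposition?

Common attributes: T1 ∩ T2 = {F, G}.
Closure of {F, G}: G → J applies, adding J. So (F, G)⁺ = {F, G, J}.
The closure contains neither all of T1 = {F, G, H} nor all of T2 = {F, G, I, J, K, L}, so the common attributes are not a superkey of either fragment. The join is lossy.

No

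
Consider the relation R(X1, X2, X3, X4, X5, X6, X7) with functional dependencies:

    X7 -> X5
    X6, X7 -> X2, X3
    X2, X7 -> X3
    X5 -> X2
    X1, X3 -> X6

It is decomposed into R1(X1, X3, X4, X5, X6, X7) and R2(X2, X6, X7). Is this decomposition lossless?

Yes

Common attributes: R1 ∩ R2 = {X6, X7}.
Closure of {X6, X7}: X7 → X5 applies, adding X5; X6, X7 → X2, X3 applies, adding X2, X3. So (X6, X7)⁺ = {X2, X3, X5, X6, X7}.
This closure contains every attribute of R2, so R1 ∩ R2 → R2. The join is lossless.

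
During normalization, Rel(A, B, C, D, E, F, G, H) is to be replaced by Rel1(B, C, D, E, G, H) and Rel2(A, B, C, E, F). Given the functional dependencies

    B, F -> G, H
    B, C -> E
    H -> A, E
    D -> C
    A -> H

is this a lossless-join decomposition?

Common attributes: Rel1 ∩ Rel2 = {B, C, E}.
No dependency enlarges {B, C, E}, so (B, C, E)⁺ = {B, C, E}.
The closure contains neither all of Rel1 = {B, C, D, E, G, H} nor all of Rel2 = {A, B, C, E, F}, so the common attributes are not a superkey of either fragment. The join is lossy.

No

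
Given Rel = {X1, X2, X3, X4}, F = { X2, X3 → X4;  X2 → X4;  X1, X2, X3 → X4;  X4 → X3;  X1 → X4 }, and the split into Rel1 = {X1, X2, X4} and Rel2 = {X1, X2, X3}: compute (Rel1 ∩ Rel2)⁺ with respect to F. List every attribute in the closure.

X1, X2, X3, X4

Rel1 ∩ Rel2 = {X1, X2}.
X2 → X4 applies, adding X4
X4 → X3 applies, adding X3
Closure: {X1, X2, X3, X4}.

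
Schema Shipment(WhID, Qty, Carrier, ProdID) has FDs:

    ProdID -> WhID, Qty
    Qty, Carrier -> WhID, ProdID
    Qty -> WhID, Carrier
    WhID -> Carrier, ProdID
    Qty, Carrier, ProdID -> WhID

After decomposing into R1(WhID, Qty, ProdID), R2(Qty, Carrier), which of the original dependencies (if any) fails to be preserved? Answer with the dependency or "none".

none

ProdID → WhID, Qty lies within R1.
Qty, Carrier → WhID, ProdID: restricted closure across fragments reaches WhID, ProdID.
Qty → WhID, Carrier: restricted closure across fragments reaches WhID, Carrier.
WhID → Carrier, ProdID: restricted closure across fragments reaches Carrier, ProdID.
Qty, Carrier, ProdID → WhID: restricted closure across fragments reaches WhID.
Every dependency is enforceable on the fragments, so the decomposition is dependency-preserving.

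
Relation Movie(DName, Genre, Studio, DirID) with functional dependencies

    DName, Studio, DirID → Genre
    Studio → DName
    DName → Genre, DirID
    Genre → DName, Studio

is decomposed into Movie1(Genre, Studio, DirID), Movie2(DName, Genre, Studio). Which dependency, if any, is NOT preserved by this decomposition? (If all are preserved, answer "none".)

DName, Studio, DirID → Genre: restricted closure across fragments reaches Genre.
Studio → DName lies within Movie2.
DName → Genre, DirID: restricted closure across fragments reaches Genre, DirID.
Genre → DName, Studio lies within Movie2.
Every dependency is enforceable on the fragments, so the decomposition is dependency-preserving.

none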